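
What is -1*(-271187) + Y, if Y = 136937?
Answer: 408124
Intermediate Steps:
-1*(-271187) + Y = -1*(-271187) + 136937 = 271187 + 136937 = 408124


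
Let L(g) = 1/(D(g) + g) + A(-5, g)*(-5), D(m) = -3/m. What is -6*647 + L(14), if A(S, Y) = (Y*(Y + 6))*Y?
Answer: -4532012/193 ≈ -23482.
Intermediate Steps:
A(S, Y) = Y²*(6 + Y) (A(S, Y) = (Y*(6 + Y))*Y = Y²*(6 + Y))
L(g) = 1/(g - 3/g) - 5*g²*(6 + g) (L(g) = 1/(-3/g + g) + (g²*(6 + g))*(-5) = 1/(g - 3/g) - 5*g²*(6 + g))
-6*647 + L(14) = -6*647 + 14*(1 - 5*14³*(6 + 14) + 15*14*(6 + 14))/(-3 + 14²) = -3882 + 14*(1 - 5*2744*20 + 15*14*20)/(-3 + 196) = -3882 + 14*(1 - 274400 + 4200)/193 = -3882 + 14*(1/193)*(-270199) = -3882 - 3782786/193 = -4532012/193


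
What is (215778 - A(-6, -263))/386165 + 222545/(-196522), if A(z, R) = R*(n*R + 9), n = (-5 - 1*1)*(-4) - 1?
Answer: -355713093249/75889918130 ≈ -4.6872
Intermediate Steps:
n = 23 (n = (-5 - 1)*(-4) - 1 = -6*(-4) - 1 = 24 - 1 = 23)
A(z, R) = R*(9 + 23*R) (A(z, R) = R*(23*R + 9) = R*(9 + 23*R))
(215778 - A(-6, -263))/386165 + 222545/(-196522) = (215778 - (-263)*(9 + 23*(-263)))/386165 + 222545/(-196522) = (215778 - (-263)*(9 - 6049))*(1/386165) + 222545*(-1/196522) = (215778 - (-263)*(-6040))*(1/386165) - 222545/196522 = (215778 - 1*1588520)*(1/386165) - 222545/196522 = (215778 - 1588520)*(1/386165) - 222545/196522 = -1372742*1/386165 - 222545/196522 = -1372742/386165 - 222545/196522 = -355713093249/75889918130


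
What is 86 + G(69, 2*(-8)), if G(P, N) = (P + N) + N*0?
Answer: 139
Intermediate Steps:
G(P, N) = N + P (G(P, N) = (N + P) + 0 = N + P)
86 + G(69, 2*(-8)) = 86 + (2*(-8) + 69) = 86 + (-16 + 69) = 86 + 53 = 139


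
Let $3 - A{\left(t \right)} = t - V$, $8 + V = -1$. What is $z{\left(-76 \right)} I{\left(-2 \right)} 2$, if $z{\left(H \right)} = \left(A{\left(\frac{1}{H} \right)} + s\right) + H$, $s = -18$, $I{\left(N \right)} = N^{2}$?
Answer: $- \frac{15198}{19} \approx -799.89$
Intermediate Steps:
$V = -9$ ($V = -8 - 1 = -9$)
$A{\left(t \right)} = -6 - t$ ($A{\left(t \right)} = 3 - \left(t - -9\right) = 3 - \left(t + 9\right) = 3 - \left(9 + t\right) = -6 - t$)
$z{\left(H \right)} = -24 + H - \frac{1}{H}$ ($z{\left(H \right)} = \left(\left(-6 - \frac{1}{H}\right) - 18\right) + H = \left(-24 - \frac{1}{H}\right) + H = -24 + H - \frac{1}{H}$)
$z{\left(-76 \right)} I{\left(-2 \right)} 2 = \left(-24 - 76 - \frac{1}{-76}\right) \left(-2\right)^{2} \cdot 2 = \left(-24 - 76 - - \frac{1}{76}\right) 4 \cdot 2 = \left(-24 - 76 + \frac{1}{76}\right) 8 = \left(- \frac{7599}{76}\right) 8 = - \frac{15198}{19}$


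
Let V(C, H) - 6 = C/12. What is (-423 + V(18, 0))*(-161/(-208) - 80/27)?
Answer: 3405161/3744 ≈ 909.50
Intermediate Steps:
V(C, H) = 6 + C/12
(-423 + V(18, 0))*(-161/(-208) - 80/27) = (-423 + (6 + (1/12)*18))*(-161/(-208) - 80/27) = (-423 + (6 + 3/2))*(-161*(-1/208) - 80*1/27) = (-423 + 15/2)*(161/208 - 80/27) = -831/2*(-12293/5616) = 3405161/3744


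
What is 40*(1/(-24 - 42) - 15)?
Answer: -19820/33 ≈ -600.61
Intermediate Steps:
40*(1/(-24 - 42) - 15) = 40*(1/(-66) - 15) = 40*(-1/66 - 15) = 40*(-991/66) = -19820/33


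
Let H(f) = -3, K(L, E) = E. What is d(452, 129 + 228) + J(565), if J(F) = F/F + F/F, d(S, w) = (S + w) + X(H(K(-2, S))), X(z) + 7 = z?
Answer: 801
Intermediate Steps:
X(z) = -7 + z
d(S, w) = -10 + S + w (d(S, w) = (S + w) + (-7 - 3) = (S + w) - 10 = -10 + S + w)
J(F) = 2 (J(F) = 1 + 1 = 2)
d(452, 129 + 228) + J(565) = (-10 + 452 + (129 + 228)) + 2 = (-10 + 452 + 357) + 2 = 799 + 2 = 801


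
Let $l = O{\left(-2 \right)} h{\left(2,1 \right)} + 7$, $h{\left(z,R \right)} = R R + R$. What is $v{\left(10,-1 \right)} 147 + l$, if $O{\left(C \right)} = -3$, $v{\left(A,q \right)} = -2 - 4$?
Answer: $-881$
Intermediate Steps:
$v{\left(A,q \right)} = -6$
$h{\left(z,R \right)} = R + R^{2}$ ($h{\left(z,R \right)} = R^{2} + R = R + R^{2}$)
$l = 1$ ($l = - 3 \cdot 1 \left(1 + 1\right) + 7 = - 3 \cdot 1 \cdot 2 + 7 = \left(-3\right) 2 + 7 = -6 + 7 = 1$)
$v{\left(10,-1 \right)} 147 + l = \left(-6\right) 147 + 1 = -882 + 1 = -881$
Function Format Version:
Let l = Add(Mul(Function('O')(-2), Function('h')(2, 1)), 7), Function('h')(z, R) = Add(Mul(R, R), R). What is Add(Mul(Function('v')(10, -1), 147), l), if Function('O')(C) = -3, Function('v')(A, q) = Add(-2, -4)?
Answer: -881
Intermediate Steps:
Function('v')(A, q) = -6
Function('h')(z, R) = Add(R, Pow(R, 2)) (Function('h')(z, R) = Add(Pow(R, 2), R) = Add(R, Pow(R, 2)))
l = 1 (l = Add(Mul(-3, Mul(1, Add(1, 1))), 7) = Add(Mul(-3, Mul(1, 2)), 7) = Add(Mul(-3, 2), 7) = Add(-6, 7) = 1)
Add(Mul(Function('v')(10, -1), 147), l) = Add(Mul(-6, 147), 1) = Add(-882, 1) = -881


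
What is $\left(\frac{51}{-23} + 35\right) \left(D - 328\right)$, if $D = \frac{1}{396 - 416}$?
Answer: $- \frac{2473497}{230} \approx -10754.0$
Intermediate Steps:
$D = - \frac{1}{20}$ ($D = \frac{1}{-20} = - \frac{1}{20} \approx -0.05$)
$\left(\frac{51}{-23} + 35\right) \left(D - 328\right) = \left(\frac{51}{-23} + 35\right) \left(- \frac{1}{20} - 328\right) = \left(51 \left(- \frac{1}{23}\right) + 35\right) \left(- \frac{6561}{20}\right) = \left(- \frac{51}{23} + 35\right) \left(- \frac{6561}{20}\right) = \frac{754}{23} \left(- \frac{6561}{20}\right) = - \frac{2473497}{230}$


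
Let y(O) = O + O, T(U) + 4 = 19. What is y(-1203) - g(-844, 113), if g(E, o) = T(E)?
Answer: -2421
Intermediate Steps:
T(U) = 15 (T(U) = -4 + 19 = 15)
g(E, o) = 15
y(O) = 2*O
y(-1203) - g(-844, 113) = 2*(-1203) - 1*15 = -2406 - 15 = -2421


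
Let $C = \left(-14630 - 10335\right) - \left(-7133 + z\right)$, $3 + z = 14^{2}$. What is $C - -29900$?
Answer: $11875$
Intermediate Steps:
$z = 193$ ($z = -3 + 14^{2} = -3 + 196 = 193$)
$C = -18025$ ($C = \left(-14630 - 10335\right) + \left(7133 - 193\right) = -24965 + \left(7133 - 193\right) = -24965 + 6940 = -18025$)
$C - -29900 = -18025 - -29900 = -18025 + 29900 = 11875$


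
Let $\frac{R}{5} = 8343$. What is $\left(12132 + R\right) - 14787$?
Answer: $39060$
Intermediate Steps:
$R = 41715$ ($R = 5 \cdot 8343 = 41715$)
$\left(12132 + R\right) - 14787 = \left(12132 + 41715\right) - 14787 = 53847 - 14787 = 39060$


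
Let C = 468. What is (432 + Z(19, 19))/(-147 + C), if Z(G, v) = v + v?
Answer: 470/321 ≈ 1.4642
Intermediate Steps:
Z(G, v) = 2*v
(432 + Z(19, 19))/(-147 + C) = (432 + 2*19)/(-147 + 468) = (432 + 38)/321 = 470*(1/321) = 470/321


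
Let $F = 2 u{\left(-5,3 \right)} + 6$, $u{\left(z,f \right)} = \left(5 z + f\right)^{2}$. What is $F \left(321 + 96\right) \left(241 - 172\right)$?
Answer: $28024902$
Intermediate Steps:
$u{\left(z,f \right)} = \left(f + 5 z\right)^{2}$
$F = 974$ ($F = 2 \left(3 + 5 \left(-5\right)\right)^{2} + 6 = 2 \left(3 - 25\right)^{2} + 6 = 2 \left(-22\right)^{2} + 6 = 2 \cdot 484 + 6 = 968 + 6 = 974$)
$F \left(321 + 96\right) \left(241 - 172\right) = 974 \left(321 + 96\right) \left(241 - 172\right) = 974 \cdot 417 \cdot 69 = 974 \cdot 28773 = 28024902$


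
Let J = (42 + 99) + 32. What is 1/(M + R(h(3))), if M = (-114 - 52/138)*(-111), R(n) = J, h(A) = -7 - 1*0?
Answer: 23/295983 ≈ 7.7707e-5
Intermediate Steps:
h(A) = -7 (h(A) = -7 + 0 = -7)
J = 173 (J = 141 + 32 = 173)
R(n) = 173
M = 292004/23 (M = (-114 - 52*1/138)*(-111) = (-114 - 26/69)*(-111) = -7892/69*(-111) = 292004/23 ≈ 12696.)
1/(M + R(h(3))) = 1/(292004/23 + 173) = 1/(295983/23) = 23/295983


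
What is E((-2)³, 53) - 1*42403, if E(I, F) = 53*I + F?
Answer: -42774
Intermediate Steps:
E(I, F) = F + 53*I
E((-2)³, 53) - 1*42403 = (53 + 53*(-2)³) - 1*42403 = (53 + 53*(-8)) - 42403 = (53 - 424) - 42403 = -371 - 42403 = -42774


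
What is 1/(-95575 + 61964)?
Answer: -1/33611 ≈ -2.9752e-5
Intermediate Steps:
1/(-95575 + 61964) = 1/(-33611) = -1/33611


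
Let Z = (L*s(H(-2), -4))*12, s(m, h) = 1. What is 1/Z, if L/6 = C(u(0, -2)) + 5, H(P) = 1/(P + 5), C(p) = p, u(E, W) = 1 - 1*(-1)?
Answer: 1/504 ≈ 0.0019841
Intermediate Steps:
u(E, W) = 2 (u(E, W) = 1 + 1 = 2)
H(P) = 1/(5 + P)
L = 42 (L = 6*(2 + 5) = 6*7 = 42)
Z = 504 (Z = (42*1)*12 = 42*12 = 504)
1/Z = 1/504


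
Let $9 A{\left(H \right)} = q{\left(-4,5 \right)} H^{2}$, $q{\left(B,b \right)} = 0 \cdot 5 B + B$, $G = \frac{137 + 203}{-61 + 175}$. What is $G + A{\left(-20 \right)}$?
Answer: $- \frac{29890}{171} \approx -174.8$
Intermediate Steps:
$G = \frac{170}{57}$ ($G = \frac{340}{114} = 340 \cdot \frac{1}{114} = \frac{170}{57} \approx 2.9825$)
$q{\left(B,b \right)} = B$ ($q{\left(B,b \right)} = 0 + B = B$)
$A{\left(H \right)} = - \frac{4 H^{2}}{9}$ ($A{\left(H \right)} = \frac{\left(-4\right) H^{2}}{9} = - \frac{4 H^{2}}{9}$)
$G + A{\left(-20 \right)} = \frac{170}{57} - \frac{4 \left(-20\right)^{2}}{9} = \frac{170}{57} - \frac{1600}{9} = - \frac{29890}{171}$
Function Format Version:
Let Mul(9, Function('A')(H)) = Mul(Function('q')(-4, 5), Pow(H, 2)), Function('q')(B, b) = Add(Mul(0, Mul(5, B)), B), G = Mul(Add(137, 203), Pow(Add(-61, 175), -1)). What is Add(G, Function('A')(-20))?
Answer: Rational(-29890, 171) ≈ -174.80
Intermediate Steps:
G = Rational(170, 57) (G = Mul(340, Pow(114, -1)) = Mul(340, Rational(1, 114)) = Rational(170, 57) ≈ 2.9825)
Function('q')(B, b) = B (Function('q')(B, b) = Add(0, B) = B)
Function('A')(H) = Mul(Rational(-4, 9), Pow(H, 2)) (Function('A')(H) = Mul(Rational(1, 9), Mul(-4, Pow(H, 2))) = Mul(Rational(-4, 9), Pow(H, 2)))
Add(G, Function('A')(-20)) = Add(Rational(170, 57), Mul(Rational(-4, 9), Pow(-20, 2))) = Add(Rational(170, 57), Mul(Rational(-4, 9), 400)) = Add(Rational(170, 57), Rational(-1600, 9)) = Rational(-29890, 171)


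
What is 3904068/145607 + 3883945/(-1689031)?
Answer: 861223185499/35133533831 ≈ 24.513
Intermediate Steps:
3904068/145607 + 3883945/(-1689031) = 3904068*(1/145607) + 3883945*(-1/1689031) = 557724/20801 - 3883945/1689031 = 861223185499/35133533831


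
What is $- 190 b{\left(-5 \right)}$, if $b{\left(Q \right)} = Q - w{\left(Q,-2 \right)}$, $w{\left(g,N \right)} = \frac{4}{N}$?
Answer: $570$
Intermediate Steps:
$b{\left(Q \right)} = 2 + Q$ ($b{\left(Q \right)} = Q - \frac{4}{-2} = Q - 4 \left(- \frac{1}{2}\right) = Q - -2 = Q + 2 = 2 + Q$)
$- 190 b{\left(-5 \right)} = - 190 \left(2 - 5\right) = \left(-190\right) \left(-3\right) = 570$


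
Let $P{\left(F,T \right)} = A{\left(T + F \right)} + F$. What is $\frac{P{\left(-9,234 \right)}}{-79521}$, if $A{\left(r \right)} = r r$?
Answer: $- \frac{16872}{26507} \approx -0.63651$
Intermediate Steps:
$A{\left(r \right)} = r^{2}$
$P{\left(F,T \right)} = F + \left(F + T\right)^{2}$ ($P{\left(F,T \right)} = \left(T + F\right)^{2} + F = \left(F + T\right)^{2} + F = F + \left(F + T\right)^{2}$)
$\frac{P{\left(-9,234 \right)}}{-79521} = \frac{-9 + \left(-9 + 234\right)^{2}}{-79521} = \left(-9 + 225^{2}\right) \left(- \frac{1}{79521}\right) = \left(-9 + 50625\right) \left(- \frac{1}{79521}\right) = 50616 \left(- \frac{1}{79521}\right) = - \frac{16872}{26507}$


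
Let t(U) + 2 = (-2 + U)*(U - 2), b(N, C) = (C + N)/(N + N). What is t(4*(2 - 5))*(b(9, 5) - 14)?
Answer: -23086/9 ≈ -2565.1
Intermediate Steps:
b(N, C) = (C + N)/(2*N) (b(N, C) = (C + N)/((2*N)) = (C + N)*(1/(2*N)) = (C + N)/(2*N))
t(U) = -2 + (-2 + U)² (t(U) = -2 + (-2 + U)*(U - 2) = -2 + (-2 + U)*(-2 + U) = -2 + (-2 + U)²)
t(4*(2 - 5))*(b(9, 5) - 14) = (-2 + (-2 + 4*(2 - 5))²)*((½)*(5 + 9)/9 - 14) = (-2 + (-2 + 4*(-3))²)*((½)*(⅑)*14 - 14) = (-2 + (-2 - 12)²)*(7/9 - 14) = (-2 + (-14)²)*(-119/9) = (-2 + 196)*(-119/9) = 194*(-119/9) = -23086/9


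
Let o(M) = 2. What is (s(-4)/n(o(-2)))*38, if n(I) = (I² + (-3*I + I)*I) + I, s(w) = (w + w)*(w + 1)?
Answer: -456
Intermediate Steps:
s(w) = 2*w*(1 + w) (s(w) = (2*w)*(1 + w) = 2*w*(1 + w))
n(I) = I - I² (n(I) = (I² + (-2*I)*I) + I = (I² - 2*I²) + I = -I² + I = I - I²)
(s(-4)/n(o(-2)))*38 = ((2*(-4)*(1 - 4))/((2*(1 - 1*2))))*38 = ((2*(-4)*(-3))/((2*(1 - 2))))*38 = (24/((2*(-1))))*38 = (24/(-2))*38 = (24*(-½))*38 = -12*38 = -456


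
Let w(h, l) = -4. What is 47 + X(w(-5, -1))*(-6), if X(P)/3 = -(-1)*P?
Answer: 119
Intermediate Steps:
X(P) = 3*P (X(P) = 3*(-(-1)*P) = 3*P)
47 + X(w(-5, -1))*(-6) = 47 + (3*(-4))*(-6) = 47 - 12*(-6) = 47 + 72 = 119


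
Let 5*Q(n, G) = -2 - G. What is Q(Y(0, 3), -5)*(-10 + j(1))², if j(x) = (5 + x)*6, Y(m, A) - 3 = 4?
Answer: 2028/5 ≈ 405.60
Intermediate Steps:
Y(m, A) = 7 (Y(m, A) = 3 + 4 = 7)
j(x) = 30 + 6*x
Q(n, G) = -⅖ - G/5 (Q(n, G) = (-2 - G)/5 = -⅖ - G/5)
Q(Y(0, 3), -5)*(-10 + j(1))² = (-⅖ - ⅕*(-5))*(-10 + (30 + 6*1))² = (-⅖ + 1)*(-10 + (30 + 6))² = 3*(-10 + 36)²/5 = (⅗)*26² = (⅗)*676 = 2028/5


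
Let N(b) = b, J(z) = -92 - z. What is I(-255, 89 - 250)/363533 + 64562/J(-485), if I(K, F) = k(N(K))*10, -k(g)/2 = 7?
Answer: 23470362526/142868469 ≈ 164.28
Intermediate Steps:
k(g) = -14 (k(g) = -2*7 = -14)
I(K, F) = -140 (I(K, F) = -14*10 = -140)
I(-255, 89 - 250)/363533 + 64562/J(-485) = -140/363533 + 64562/(-92 - 1*(-485)) = -140*1/363533 + 64562/(-92 + 485) = -140/363533 + 64562/393 = 23470362526/142868469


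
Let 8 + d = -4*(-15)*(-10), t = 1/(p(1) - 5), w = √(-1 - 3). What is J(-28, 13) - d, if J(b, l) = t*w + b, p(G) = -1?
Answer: 580 - I/3 ≈ 580.0 - 0.33333*I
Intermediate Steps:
w = 2*I (w = √(-4) = 2*I ≈ 2.0*I)
t = -⅙ (t = 1/(-1 - 5) = 1/(-6) = -⅙ ≈ -0.16667)
d = -608 (d = -8 - 4*(-15)*(-10) = -8 + 60*(-10) = -8 - 600 = -608)
J(b, l) = b - I/3 (J(b, l) = -I/3 + b = b - I/3)
J(-28, 13) - d = (-28 - I/3) - 1*(-608) = (-28 - I/3) + 608 = 580 - I/3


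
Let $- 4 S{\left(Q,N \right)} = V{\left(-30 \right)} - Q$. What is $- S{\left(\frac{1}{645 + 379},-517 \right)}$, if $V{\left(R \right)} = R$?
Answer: $- \frac{30721}{4096} \approx -7.5002$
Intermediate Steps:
$S{\left(Q,N \right)} = \frac{15}{2} + \frac{Q}{4}$ ($S{\left(Q,N \right)} = - \frac{-30 - Q}{4} = \frac{15}{2} + \frac{Q}{4}$)
$- S{\left(\frac{1}{645 + 379},-517 \right)} = - (\frac{15}{2} + \frac{1}{4 \left(645 + 379\right)}) = - (\frac{15}{2} + \frac{1}{4 \cdot 1024}) = - (\frac{15}{2} + \frac{1}{4} \cdot \frac{1}{1024}) = - (\frac{15}{2} + \frac{1}{4096}) = \left(-1\right) \frac{30721}{4096} = - \frac{30721}{4096}$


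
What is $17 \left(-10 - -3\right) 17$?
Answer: $-2023$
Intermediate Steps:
$17 \left(-10 - -3\right) 17 = 17 \left(-10 + 3\right) 17 = 17 \left(-7\right) 17 = \left(-119\right) 17 = -2023$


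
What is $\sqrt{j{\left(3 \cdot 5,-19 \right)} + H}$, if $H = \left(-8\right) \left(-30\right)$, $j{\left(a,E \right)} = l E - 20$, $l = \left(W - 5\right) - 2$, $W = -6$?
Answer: $\sqrt{467} \approx 21.61$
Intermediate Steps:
$l = -13$ ($l = \left(-6 - 5\right) - 2 = -11 - 2 = -13$)
$j{\left(a,E \right)} = -20 - 13 E$ ($j{\left(a,E \right)} = - 13 E - 20 = -20 - 13 E$)
$H = 240$
$\sqrt{j{\left(3 \cdot 5,-19 \right)} + H} = \sqrt{\left(-20 - -247\right) + 240} = \sqrt{\left(-20 + 247\right) + 240} = \sqrt{227 + 240} = \sqrt{467}$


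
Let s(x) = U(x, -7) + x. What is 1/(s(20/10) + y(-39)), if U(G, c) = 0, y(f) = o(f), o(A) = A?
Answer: -1/37 ≈ -0.027027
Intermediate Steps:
y(f) = f
s(x) = x (s(x) = 0 + x = x)
1/(s(20/10) + y(-39)) = 1/(20/10 - 39) = 1/(20*(⅒) - 39) = 1/(2 - 39) = 1/(-37) = -1/37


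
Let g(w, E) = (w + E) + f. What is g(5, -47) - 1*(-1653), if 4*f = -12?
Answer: 1608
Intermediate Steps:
f = -3 (f = (¼)*(-12) = -3)
g(w, E) = -3 + E + w (g(w, E) = (w + E) - 3 = (E + w) - 3 = -3 + E + w)
g(5, -47) - 1*(-1653) = (-3 - 47 + 5) - 1*(-1653) = -45 + 1653 = 1608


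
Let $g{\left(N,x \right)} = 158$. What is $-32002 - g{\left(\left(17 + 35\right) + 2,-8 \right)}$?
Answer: $-32160$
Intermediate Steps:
$-32002 - g{\left(\left(17 + 35\right) + 2,-8 \right)} = -32002 - 158 = -32160$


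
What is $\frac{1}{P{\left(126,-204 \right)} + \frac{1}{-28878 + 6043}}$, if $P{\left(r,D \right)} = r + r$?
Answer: $\frac{22835}{5754419} \approx 0.0039683$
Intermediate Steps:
$P{\left(r,D \right)} = 2 r$
$\frac{1}{P{\left(126,-204 \right)} + \frac{1}{-28878 + 6043}} = \frac{1}{2 \cdot 126 + \frac{1}{-28878 + 6043}} = \frac{1}{252 + \frac{1}{-22835}} = \frac{1}{252 - \frac{1}{22835}} = \frac{1}{\frac{5754419}{22835}} = \frac{22835}{5754419}$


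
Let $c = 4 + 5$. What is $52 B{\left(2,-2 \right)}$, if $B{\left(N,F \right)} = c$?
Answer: $468$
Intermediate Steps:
$c = 9$
$B{\left(N,F \right)} = 9$
$52 B{\left(2,-2 \right)} = 52 \cdot 9 = 468$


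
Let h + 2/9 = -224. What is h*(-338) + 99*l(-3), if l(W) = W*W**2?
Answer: 658027/9 ≈ 73114.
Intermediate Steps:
h = -2018/9 (h = -2/9 - 224 = -2018/9 ≈ -224.22)
l(W) = W**3
h*(-338) + 99*l(-3) = -2018/9*(-338) + 99*(-3)**3 = 682084/9 + 99*(-27) = 682084/9 - 2673 = 658027/9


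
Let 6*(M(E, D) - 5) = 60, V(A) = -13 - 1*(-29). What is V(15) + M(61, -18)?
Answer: 31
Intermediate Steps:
V(A) = 16 (V(A) = -13 + 29 = 16)
M(E, D) = 15 (M(E, D) = 5 + (⅙)*60 = 5 + 10 = 15)
V(15) + M(61, -18) = 16 + 15 = 31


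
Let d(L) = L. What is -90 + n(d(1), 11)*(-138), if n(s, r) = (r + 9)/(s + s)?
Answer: -1470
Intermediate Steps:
n(s, r) = (9 + r)/(2*s) (n(s, r) = (9 + r)/((2*s)) = (9 + r)*(1/(2*s)) = (9 + r)/(2*s))
-90 + n(d(1), 11)*(-138) = -90 + ((½)*(9 + 11)/1)*(-138) = -90 + ((½)*1*20)*(-138) = -90 + 10*(-138) = -90 - 1380 = -1470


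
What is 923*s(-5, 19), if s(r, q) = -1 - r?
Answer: 3692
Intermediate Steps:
923*s(-5, 19) = 923*(-1 - 1*(-5)) = 923*(-1 + 5) = 923*4 = 3692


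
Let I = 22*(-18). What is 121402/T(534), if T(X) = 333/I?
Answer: -5341688/37 ≈ -1.4437e+5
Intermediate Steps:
I = -396
T(X) = -37/44 (T(X) = 333/(-396) = 333*(-1/396) = -37/44)
121402/T(534) = 121402/(-37/44) = 121402*(-44/37) = -5341688/37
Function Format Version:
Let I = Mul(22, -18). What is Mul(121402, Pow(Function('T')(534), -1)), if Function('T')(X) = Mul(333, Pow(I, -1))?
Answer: Rational(-5341688, 37) ≈ -1.4437e+5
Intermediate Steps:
I = -396
Function('T')(X) = Rational(-37, 44) (Function('T')(X) = Mul(333, Pow(-396, -1)) = Mul(333, Rational(-1, 396)) = Rational(-37, 44))
Mul(121402, Pow(Function('T')(534), -1)) = Mul(121402, Pow(Rational(-37, 44), -1)) = Mul(121402, Rational(-44, 37)) = Rational(-5341688, 37)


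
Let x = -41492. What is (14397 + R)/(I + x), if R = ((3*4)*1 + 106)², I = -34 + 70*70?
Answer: -28321/36626 ≈ -0.77325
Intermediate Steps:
I = 4866 (I = -34 + 4900 = 4866)
R = 13924 (R = (12*1 + 106)² = (12 + 106)² = 118² = 13924)
(14397 + R)/(I + x) = (14397 + 13924)/(4866 - 41492) = 28321/(-36626) = 28321*(-1/36626) = -28321/36626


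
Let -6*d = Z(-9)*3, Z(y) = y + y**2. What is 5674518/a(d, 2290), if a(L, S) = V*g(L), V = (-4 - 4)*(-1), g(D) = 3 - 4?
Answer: -2837259/4 ≈ -7.0932e+5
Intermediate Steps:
g(D) = -1
V = 8 (V = -8*(-1) = 8)
d = -36 (d = -(-9*(1 - 9))*3/6 = -(-9*(-8))*3/6 = -12*3 = -1/6*216 = -36)
a(L, S) = -8 (a(L, S) = 8*(-1) = -8)
5674518/a(d, 2290) = 5674518/(-8) = 5674518*(-1/8) = -2837259/4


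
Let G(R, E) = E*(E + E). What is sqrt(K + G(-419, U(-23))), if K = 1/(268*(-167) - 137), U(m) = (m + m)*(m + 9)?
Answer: sqrt(1671702481220035)/44893 ≈ 910.75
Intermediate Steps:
U(m) = 2*m*(9 + m) (U(m) = (2*m)*(9 + m) = 2*m*(9 + m))
K = -1/44893 (K = 1/(-44756 - 137) = 1/(-44893) = -1/44893 ≈ -2.2275e-5)
G(R, E) = 2*E**2 (G(R, E) = E*(2*E) = 2*E**2)
sqrt(K + G(-419, U(-23))) = sqrt(-1/44893 + 2*(2*(-23)*(9 - 23))**2) = sqrt(-1/44893 + 2*(2*(-23)*(-14))**2) = sqrt(-1/44893 + 2*644**2) = sqrt(-1/44893 + 2*414736) = sqrt(-1/44893 + 829472) = sqrt(37237486495/44893) = sqrt(1671702481220035)/44893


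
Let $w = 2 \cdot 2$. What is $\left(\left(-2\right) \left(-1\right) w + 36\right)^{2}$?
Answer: $1936$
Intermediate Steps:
$w = 4$
$\left(\left(-2\right) \left(-1\right) w + 36\right)^{2} = \left(\left(-2\right) \left(-1\right) 4 + 36\right)^{2} = \left(2 \cdot 4 + 36\right)^{2} = \left(8 + 36\right)^{2} = 44^{2} = 1936$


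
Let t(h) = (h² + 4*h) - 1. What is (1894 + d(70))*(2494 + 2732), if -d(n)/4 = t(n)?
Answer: -98363772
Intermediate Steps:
t(h) = -1 + h² + 4*h
d(n) = 4 - 16*n - 4*n² (d(n) = -4*(-1 + n² + 4*n) = 4 - 16*n - 4*n²)
(1894 + d(70))*(2494 + 2732) = (1894 + (4 - 16*70 - 4*70²))*(2494 + 2732) = (1894 + (4 - 1120 - 4*4900))*5226 = (1894 + (4 - 1120 - 19600))*5226 = (1894 - 20716)*5226 = -18822*5226 = -98363772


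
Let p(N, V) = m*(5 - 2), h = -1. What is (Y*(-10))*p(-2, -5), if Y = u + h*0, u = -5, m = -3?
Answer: -450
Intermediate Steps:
p(N, V) = -9 (p(N, V) = -3*(5 - 2) = -3*3 = -9)
Y = -5 (Y = -5 - 1*0 = -5 + 0 = -5)
(Y*(-10))*p(-2, -5) = -5*(-10)*(-9) = 50*(-9) = -450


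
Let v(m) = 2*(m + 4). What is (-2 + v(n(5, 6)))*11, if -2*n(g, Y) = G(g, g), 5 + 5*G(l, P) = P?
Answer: 66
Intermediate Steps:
G(l, P) = -1 + P/5
n(g, Y) = 1/2 - g/10 (n(g, Y) = -(-1 + g/5)/2 = 1/2 - g/10)
v(m) = 8 + 2*m (v(m) = 2*(4 + m) = 8 + 2*m)
(-2 + v(n(5, 6)))*11 = (-2 + (8 + 2*(1/2 - 1/10*5)))*11 = (-2 + (8 + 2*(1/2 - 1/2)))*11 = (-2 + (8 + 2*0))*11 = (-2 + (8 + 0))*11 = (-2 + 8)*11 = 6*11 = 66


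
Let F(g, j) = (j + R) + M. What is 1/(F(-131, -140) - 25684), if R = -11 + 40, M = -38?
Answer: -1/25833 ≈ -3.8710e-5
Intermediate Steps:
R = 29
F(g, j) = -9 + j (F(g, j) = (j + 29) - 38 = (29 + j) - 38 = -9 + j)
1/(F(-131, -140) - 25684) = 1/((-9 - 140) - 25684) = 1/(-149 - 25684) = 1/(-25833) = -1/25833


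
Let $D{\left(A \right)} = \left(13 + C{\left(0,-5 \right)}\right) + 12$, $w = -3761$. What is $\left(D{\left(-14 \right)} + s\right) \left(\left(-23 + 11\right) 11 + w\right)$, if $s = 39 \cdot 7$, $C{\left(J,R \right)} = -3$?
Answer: $-1148435$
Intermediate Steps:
$s = 273$
$D{\left(A \right)} = 22$ ($D{\left(A \right)} = \left(13 - 3\right) + 12 = 10 + 12 = 22$)
$\left(D{\left(-14 \right)} + s\right) \left(\left(-23 + 11\right) 11 + w\right) = \left(22 + 273\right) \left(\left(-23 + 11\right) 11 - 3761\right) = 295 \left(\left(-12\right) 11 - 3761\right) = 295 \left(-132 - 3761\right) = 295 \left(-3893\right) = -1148435$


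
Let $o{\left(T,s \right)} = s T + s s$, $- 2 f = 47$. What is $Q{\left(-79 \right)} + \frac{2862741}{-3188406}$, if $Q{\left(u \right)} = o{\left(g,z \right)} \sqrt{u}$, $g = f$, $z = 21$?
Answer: $- \frac{954247}{1062802} - \frac{105 i \sqrt{79}}{2} \approx -0.89786 - 466.63 i$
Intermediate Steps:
$f = - \frac{47}{2}$ ($f = \left(- \frac{1}{2}\right) 47 = - \frac{47}{2} \approx -23.5$)
$g = - \frac{47}{2} \approx -23.5$
$o{\left(T,s \right)} = s^{2} + T s$ ($o{\left(T,s \right)} = T s + s^{2} = s^{2} + T s$)
$Q{\left(u \right)} = - \frac{105 \sqrt{u}}{2}$ ($Q{\left(u \right)} = 21 \left(- \frac{47}{2} + 21\right) \sqrt{u} = 21 \left(- \frac{5}{2}\right) \sqrt{u} = - \frac{105 \sqrt{u}}{2}$)
$Q{\left(-79 \right)} + \frac{2862741}{-3188406} = - \frac{105 \sqrt{-79}}{2} + \frac{2862741}{-3188406} = - \frac{105 i \sqrt{79}}{2} + 2862741 \left(- \frac{1}{3188406}\right) = - \frac{105 i \sqrt{79}}{2} - \frac{954247}{1062802} = - \frac{954247}{1062802} - \frac{105 i \sqrt{79}}{2}$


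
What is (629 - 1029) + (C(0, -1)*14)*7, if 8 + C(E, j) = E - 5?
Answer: -1674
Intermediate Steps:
C(E, j) = -13 + E (C(E, j) = -8 + (E - 5) = -8 + (-5 + E) = -13 + E)
(629 - 1029) + (C(0, -1)*14)*7 = (629 - 1029) + ((-13 + 0)*14)*7 = -400 - 13*14*7 = -400 - 182*7 = -400 - 1274 = -1674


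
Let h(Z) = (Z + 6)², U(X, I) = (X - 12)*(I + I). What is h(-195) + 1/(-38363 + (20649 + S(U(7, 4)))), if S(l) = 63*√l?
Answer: 5607206733581/156972278 - 63*I*√10/156972278 ≈ 35721.0 - 1.2692e-6*I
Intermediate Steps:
U(X, I) = 2*I*(-12 + X) (U(X, I) = (-12 + X)*(2*I) = 2*I*(-12 + X))
h(Z) = (6 + Z)²
h(-195) + 1/(-38363 + (20649 + S(U(7, 4)))) = (6 - 195)² + 1/(-38363 + (20649 + 63*√(2*4*(-12 + 7)))) = (-189)² + 1/(-38363 + (20649 + 63*√(2*4*(-5)))) = 35721 + 1/(-38363 + (20649 + 63*√(-40))) = 35721 + 1/(-38363 + (20649 + 63*(2*I*√10))) = 35721 + 1/(-38363 + (20649 + 126*I*√10)) = 35721 + 1/(-17714 + 126*I*√10)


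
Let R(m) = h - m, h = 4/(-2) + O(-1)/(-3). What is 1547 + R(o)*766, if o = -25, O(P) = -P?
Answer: 56729/3 ≈ 18910.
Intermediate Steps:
h = -7/3 (h = 4/(-2) - 1*(-1)/(-3) = 4*(-1/2) + 1*(-1/3) = -2 - 1/3 = -7/3 ≈ -2.3333)
R(m) = -7/3 - m
1547 + R(o)*766 = 1547 + (-7/3 - 1*(-25))*766 = 1547 + (-7/3 + 25)*766 = 1547 + (68/3)*766 = 1547 + 52088/3 = 56729/3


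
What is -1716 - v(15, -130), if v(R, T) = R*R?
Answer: -1941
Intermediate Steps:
v(R, T) = R²
-1716 - v(15, -130) = -1716 - 1*15² = -1716 - 1*225 = -1716 - 225 = -1941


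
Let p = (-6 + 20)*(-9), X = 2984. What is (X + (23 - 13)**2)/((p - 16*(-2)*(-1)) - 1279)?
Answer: -1028/479 ≈ -2.1461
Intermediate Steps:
p = -126 (p = 14*(-9) = -126)
(X + (23 - 13)**2)/((p - 16*(-2)*(-1)) - 1279) = (2984 + (23 - 13)**2)/((-126 - 16*(-2)*(-1)) - 1279) = (2984 + 10**2)/((-126 - 4*(-8)*(-1)) - 1279) = (2984 + 100)/((-126 + 32*(-1)) - 1279) = 3084/((-126 - 32) - 1279) = 3084/(-158 - 1279) = 3084/(-1437) = 3084*(-1/1437) = -1028/479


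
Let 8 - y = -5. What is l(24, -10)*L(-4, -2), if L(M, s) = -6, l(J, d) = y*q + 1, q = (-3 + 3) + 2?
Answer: -162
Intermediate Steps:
y = 13 (y = 8 - 1*(-5) = 8 + 5 = 13)
q = 2 (q = 0 + 2 = 2)
l(J, d) = 27 (l(J, d) = 13*2 + 1 = 26 + 1 = 27)
l(24, -10)*L(-4, -2) = 27*(-6) = -162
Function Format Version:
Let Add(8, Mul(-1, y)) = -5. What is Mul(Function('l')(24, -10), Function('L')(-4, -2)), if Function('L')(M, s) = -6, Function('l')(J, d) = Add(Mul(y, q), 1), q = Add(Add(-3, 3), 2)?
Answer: -162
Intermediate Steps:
y = 13 (y = Add(8, Mul(-1, -5)) = Add(8, 5) = 13)
q = 2 (q = Add(0, 2) = 2)
Function('l')(J, d) = 27 (Function('l')(J, d) = Add(Mul(13, 2), 1) = Add(26, 1) = 27)
Mul(Function('l')(24, -10), Function('L')(-4, -2)) = Mul(27, -6) = -162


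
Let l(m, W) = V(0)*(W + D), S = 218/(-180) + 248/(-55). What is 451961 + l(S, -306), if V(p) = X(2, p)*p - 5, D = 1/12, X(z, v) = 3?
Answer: 5441887/12 ≈ 4.5349e+5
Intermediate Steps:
D = 1/12 ≈ 0.083333
S = -5663/990 (S = 218*(-1/180) + 248*(-1/55) = -109/90 - 248/55 = -5663/990 ≈ -5.7202)
V(p) = -5 + 3*p (V(p) = 3*p - 5 = -5 + 3*p)
l(m, W) = -5/12 - 5*W (l(m, W) = (-5 + 3*0)*(W + 1/12) = (-5 + 0)*(1/12 + W) = -5*(1/12 + W) = -5/12 - 5*W)
451961 + l(S, -306) = 451961 + (-5/12 - 5*(-306)) = 451961 + (-5/12 + 1530) = 451961 + 18355/12 = 5441887/12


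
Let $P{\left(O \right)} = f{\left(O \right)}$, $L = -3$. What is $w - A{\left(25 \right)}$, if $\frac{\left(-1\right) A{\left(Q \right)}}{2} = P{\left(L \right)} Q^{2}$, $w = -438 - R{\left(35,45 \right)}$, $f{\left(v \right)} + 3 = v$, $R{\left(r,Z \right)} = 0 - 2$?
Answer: $-7936$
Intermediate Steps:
$R{\left(r,Z \right)} = -2$ ($R{\left(r,Z \right)} = 0 - 2 = -2$)
$f{\left(v \right)} = -3 + v$
$P{\left(O \right)} = -3 + O$
$w = -436$ ($w = -438 - -2 = -438 + 2 = -436$)
$A{\left(Q \right)} = 12 Q^{2}$ ($A{\left(Q \right)} = - 2 \left(-3 - 3\right) Q^{2} = - 2 \left(- 6 Q^{2}\right) = 12 Q^{2}$)
$w - A{\left(25 \right)} = -436 - 12 \cdot 25^{2} = -436 - 12 \cdot 625 = -436 - 7500 = -7936$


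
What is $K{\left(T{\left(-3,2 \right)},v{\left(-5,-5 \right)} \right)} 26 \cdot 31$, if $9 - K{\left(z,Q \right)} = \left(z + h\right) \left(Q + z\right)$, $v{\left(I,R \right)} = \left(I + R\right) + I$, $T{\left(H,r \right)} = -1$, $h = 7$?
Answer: $84630$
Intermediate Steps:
$v{\left(I,R \right)} = R + 2 I$
$K{\left(z,Q \right)} = 9 - \left(7 + z\right) \left(Q + z\right)$ ($K{\left(z,Q \right)} = 9 - \left(z + 7\right) \left(Q + z\right) = 9 - \left(7 + z\right) \left(Q + z\right)$)
$K{\left(T{\left(-3,2 \right)},v{\left(-5,-5 \right)} \right)} 26 \cdot 31 = \left(9 - \left(-1\right)^{2} - 7 \left(-5 + 2 \left(-5\right)\right) - -7 - \left(-5 + 2 \left(-5\right)\right) \left(-1\right)\right) 26 \cdot 31 = \left(9 - 1 - 7 \left(-5 - 10\right) + 7 - \left(-5 - 10\right) \left(-1\right)\right) 26 \cdot 31 = \left(9 - 1 - -105 + 7 - \left(-15\right) \left(-1\right)\right) 26 \cdot 31 = \left(9 - 1 + 105 + 7 - 15\right) 26 \cdot 31 = 105 \cdot 26 \cdot 31 = 2730 \cdot 31 = 84630$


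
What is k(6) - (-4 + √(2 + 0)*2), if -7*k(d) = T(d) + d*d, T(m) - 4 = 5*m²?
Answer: -192/7 - 2*√2 ≈ -30.257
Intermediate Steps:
T(m) = 4 + 5*m²
k(d) = -4/7 - 6*d²/7 (k(d) = -((4 + 5*d²) + d*d)/7 = -((4 + 5*d²) + d²)/7 = -(4 + 6*d²)/7 = -4/7 - 6*d²/7)
k(6) - (-4 + √(2 + 0)*2) = (-4/7 - 6/7*6²) - (-4 + √(2 + 0)*2) = (-4/7 - 6/7*36) - (-4 + √2*2) = (-4/7 - 216/7) - (-4 + 2*√2) = -220/7 + (4 - 2*√2) = -192/7 - 2*√2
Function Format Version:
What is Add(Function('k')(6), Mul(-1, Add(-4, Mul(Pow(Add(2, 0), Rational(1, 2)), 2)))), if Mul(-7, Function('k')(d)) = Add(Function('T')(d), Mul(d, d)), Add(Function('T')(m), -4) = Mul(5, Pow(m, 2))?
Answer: Add(Rational(-192, 7), Mul(-2, Pow(2, Rational(1, 2)))) ≈ -30.257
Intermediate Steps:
Function('T')(m) = Add(4, Mul(5, Pow(m, 2)))
Function('k')(d) = Add(Rational(-4, 7), Mul(Rational(-6, 7), Pow(d, 2))) (Function('k')(d) = Mul(Rational(-1, 7), Add(Add(4, Mul(5, Pow(d, 2))), Mul(d, d))) = Mul(Rational(-1, 7), Add(Add(4, Mul(5, Pow(d, 2))), Pow(d, 2))) = Mul(Rational(-1, 7), Add(4, Mul(6, Pow(d, 2)))) = Add(Rational(-4, 7), Mul(Rational(-6, 7), Pow(d, 2))))
Add(Function('k')(6), Mul(-1, Add(-4, Mul(Pow(Add(2, 0), Rational(1, 2)), 2)))) = Add(Add(Rational(-4, 7), Mul(Rational(-6, 7), Pow(6, 2))), Mul(-1, Add(-4, Mul(Pow(Add(2, 0), Rational(1, 2)), 2)))) = Add(Add(Rational(-4, 7), Mul(Rational(-6, 7), 36)), Mul(-1, Add(-4, Mul(Pow(2, Rational(1, 2)), 2)))) = Add(Add(Rational(-4, 7), Rational(-216, 7)), Mul(-1, Add(-4, Mul(2, Pow(2, Rational(1, 2)))))) = Add(Rational(-220, 7), Add(4, Mul(-2, Pow(2, Rational(1, 2))))) = Add(Rational(-192, 7), Mul(-2, Pow(2, Rational(1, 2))))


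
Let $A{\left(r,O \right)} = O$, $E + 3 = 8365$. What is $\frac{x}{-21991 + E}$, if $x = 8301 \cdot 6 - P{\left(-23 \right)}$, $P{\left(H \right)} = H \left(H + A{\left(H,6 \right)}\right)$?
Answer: $- \frac{49415}{13629} \approx -3.6257$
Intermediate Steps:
$E = 8362$ ($E = -3 + 8365 = 8362$)
$P{\left(H \right)} = H \left(6 + H\right)$ ($P{\left(H \right)} = H \left(H + 6\right) = H \left(6 + H\right)$)
$x = 49415$ ($x = 8301 \cdot 6 - - 23 \left(6 - 23\right) = 49806 - \left(-23\right) \left(-17\right) = 49806 - 391 = 49415$)
$\frac{x}{-21991 + E} = \frac{49415}{-21991 + 8362} = \frac{49415}{-13629} = 49415 \left(- \frac{1}{13629}\right) = - \frac{49415}{13629}$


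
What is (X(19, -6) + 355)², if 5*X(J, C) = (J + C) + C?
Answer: 3175524/25 ≈ 1.2702e+5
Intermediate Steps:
X(J, C) = J/5 + 2*C/5 (X(J, C) = ((J + C) + C)/5 = ((C + J) + C)/5 = (J + 2*C)/5 = J/5 + 2*C/5)
(X(19, -6) + 355)² = (((⅕)*19 + (⅖)*(-6)) + 355)² = ((19/5 - 12/5) + 355)² = (7/5 + 355)² = (1782/5)² = 3175524/25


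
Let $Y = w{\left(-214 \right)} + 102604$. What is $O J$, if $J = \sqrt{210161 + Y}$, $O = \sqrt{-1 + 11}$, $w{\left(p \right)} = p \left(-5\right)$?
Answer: $5 \sqrt{125534} \approx 1771.5$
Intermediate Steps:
$w{\left(p \right)} = - 5 p$
$Y = 103674$ ($Y = \left(-5\right) \left(-214\right) + 102604 = 1070 + 102604 = 103674$)
$O = \sqrt{10} \approx 3.1623$
$J = \sqrt{313835}$ ($J = \sqrt{210161 + 103674} = \sqrt{313835} \approx 560.21$)
$O J = \sqrt{10} \sqrt{313835} = 5 \sqrt{125534}$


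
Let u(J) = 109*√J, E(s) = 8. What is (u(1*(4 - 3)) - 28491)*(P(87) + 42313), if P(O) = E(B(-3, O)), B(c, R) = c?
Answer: -1201154622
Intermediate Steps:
P(O) = 8
(u(1*(4 - 3)) - 28491)*(P(87) + 42313) = (109*√(1*(4 - 3)) - 28491)*(8 + 42313) = (109*√(1*1) - 28491)*42321 = (109*√1 - 28491)*42321 = (109*1 - 28491)*42321 = (109 - 28491)*42321 = -28382*42321 = -1201154622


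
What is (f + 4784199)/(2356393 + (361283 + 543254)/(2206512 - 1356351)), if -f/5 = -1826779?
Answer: 5916310356567/1001657166905 ≈ 5.9065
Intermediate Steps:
f = 9133895 (f = -5*(-1826779) = 9133895)
(f + 4784199)/(2356393 + (361283 + 543254)/(2206512 - 1356351)) = (9133895 + 4784199)/(2356393 + (361283 + 543254)/(2206512 - 1356351)) = 13918094/(2356393 + 904537/850161) = 13918094/(2003314333810/850161) = 13918094*(850161/2003314333810) = 5916310356567/1001657166905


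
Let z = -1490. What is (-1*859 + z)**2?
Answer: 5517801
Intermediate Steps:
(-1*859 + z)**2 = (-1*859 - 1490)**2 = (-859 - 1490)**2 = (-2349)**2 = 5517801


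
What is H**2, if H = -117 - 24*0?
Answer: 13689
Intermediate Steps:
H = -117 (H = -117 - 1*0 = -117 + 0 = -117)
H**2 = (-117)**2 = 13689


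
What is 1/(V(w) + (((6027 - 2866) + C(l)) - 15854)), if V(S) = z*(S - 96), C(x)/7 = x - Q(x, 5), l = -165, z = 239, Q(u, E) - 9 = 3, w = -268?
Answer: -1/100928 ≈ -9.9080e-6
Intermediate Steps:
Q(u, E) = 12 (Q(u, E) = 9 + 3 = 12)
C(x) = -84 + 7*x (C(x) = 7*(x - 1*12) = 7*(x - 12) = 7*(-12 + x) = -84 + 7*x)
V(S) = -22944 + 239*S (V(S) = 239*(S - 96) = 239*(-96 + S) = -22944 + 239*S)
1/(V(w) + (((6027 - 2866) + C(l)) - 15854)) = 1/((-22944 + 239*(-268)) + (((6027 - 2866) + (-84 + 7*(-165))) - 15854)) = 1/((-22944 - 64052) + ((3161 + (-84 - 1155)) - 15854)) = 1/(-86996 + ((3161 - 1239) - 15854)) = 1/(-86996 + (1922 - 15854)) = 1/(-86996 - 13932) = 1/(-100928) = -1/100928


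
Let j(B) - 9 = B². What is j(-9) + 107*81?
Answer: 8757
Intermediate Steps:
j(B) = 9 + B²
j(-9) + 107*81 = (9 + (-9)²) + 107*81 = (9 + 81) + 8667 = 90 + 8667 = 8757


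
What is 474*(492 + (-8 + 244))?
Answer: 345072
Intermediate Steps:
474*(492 + (-8 + 244)) = 474*(492 + 236) = 474*728 = 345072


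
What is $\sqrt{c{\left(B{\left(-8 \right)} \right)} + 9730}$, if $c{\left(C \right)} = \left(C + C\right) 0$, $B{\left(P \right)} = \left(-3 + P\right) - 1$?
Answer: $\sqrt{9730} \approx 98.641$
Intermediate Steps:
$B{\left(P \right)} = -4 + P$
$c{\left(C \right)} = 0$ ($c{\left(C \right)} = 2 C 0 = 0$)
$\sqrt{c{\left(B{\left(-8 \right)} \right)} + 9730} = \sqrt{0 + 9730} = \sqrt{9730}$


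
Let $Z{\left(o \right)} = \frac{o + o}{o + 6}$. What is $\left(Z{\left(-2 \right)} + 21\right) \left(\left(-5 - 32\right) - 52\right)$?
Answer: $-1780$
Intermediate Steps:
$Z{\left(o \right)} = \frac{2 o}{6 + o}$
$\left(Z{\left(-2 \right)} + 21\right) \left(\left(-5 - 32\right) - 52\right) = \left(2 \left(-2\right) \frac{1}{6 - 2} + 21\right) \left(\left(-5 - 32\right) - 52\right) = \left(2 \left(-2\right) \frac{1}{4} + 21\right) \left(-37 - 52\right) = \left(2 \left(-2\right) \frac{1}{4} + 21\right) \left(-89\right) = \left(-1 + 21\right) \left(-89\right) = 20 \left(-89\right) = -1780$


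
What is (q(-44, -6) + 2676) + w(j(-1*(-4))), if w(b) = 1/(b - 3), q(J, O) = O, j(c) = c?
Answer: 2671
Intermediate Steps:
w(b) = 1/(-3 + b)
(q(-44, -6) + 2676) + w(j(-1*(-4))) = (-6 + 2676) + 1/(-3 - 1*(-4)) = 2670 + 1/(-3 + 4) = 2670 + 1/1 = 2670 + 1 = 2671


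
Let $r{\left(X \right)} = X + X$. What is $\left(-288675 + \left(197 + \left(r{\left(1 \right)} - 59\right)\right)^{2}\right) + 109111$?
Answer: $-159964$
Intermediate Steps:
$r{\left(X \right)} = 2 X$
$\left(-288675 + \left(197 + \left(r{\left(1 \right)} - 59\right)\right)^{2}\right) + 109111 = \left(-288675 + \left(197 + \left(2 \cdot 1 - 59\right)\right)^{2}\right) + 109111 = \left(-288675 + \left(197 + \left(2 - 59\right)\right)^{2}\right) + 109111 = \left(-288675 + \left(197 - 57\right)^{2}\right) + 109111 = \left(-288675 + 140^{2}\right) + 109111 = \left(-288675 + 19600\right) + 109111 = -269075 + 109111 = -159964$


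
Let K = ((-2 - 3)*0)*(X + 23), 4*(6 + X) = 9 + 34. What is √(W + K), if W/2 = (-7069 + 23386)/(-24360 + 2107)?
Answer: 3*I*√5698/187 ≈ 1.211*I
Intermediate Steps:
X = 19/4 (X = -6 + (9 + 34)/4 = -6 + (¼)*43 = -6 + 43/4 = 19/4 ≈ 4.7500)
W = -4662/3179 (W = 2*((-7069 + 23386)/(-24360 + 2107)) = 2*(16317/(-22253)) = 2*(16317*(-1/22253)) = 2*(-2331/3179) = -4662/3179 ≈ -1.4665)
K = 0 (K = ((-2 - 3)*0)*(19/4 + 23) = -5*0*(111/4) = 0*(111/4) = 0)
√(W + K) = √(-4662/3179 + 0) = √(-4662/3179) = 3*I*√5698/187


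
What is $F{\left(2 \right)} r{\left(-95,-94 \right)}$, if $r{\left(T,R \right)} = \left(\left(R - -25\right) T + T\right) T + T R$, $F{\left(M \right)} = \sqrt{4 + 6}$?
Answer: $- 604770 \sqrt{10} \approx -1.9125 \cdot 10^{6}$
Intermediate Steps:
$F{\left(M \right)} = \sqrt{10}$
$r{\left(T,R \right)} = R T + T \left(T + T \left(25 + R\right)\right)$ ($r{\left(T,R \right)} = \left(\left(R + 25\right) T + T\right) T + R T = \left(\left(25 + R\right) T + T\right) T + R T = \left(T \left(25 + R\right) + T\right) T + R T = \left(T + T \left(25 + R\right)\right) T + R T = T \left(T + T \left(25 + R\right)\right) + R T = R T + T \left(T + T \left(25 + R\right)\right)$)
$F{\left(2 \right)} r{\left(-95,-94 \right)} = \sqrt{10} \left(- 95 \left(-94 + 26 \left(-95\right) - -8930\right)\right) = \sqrt{10} \left(- 95 \left(-94 - 2470 + 8930\right)\right) = \sqrt{10} \left(\left(-95\right) 6366\right) = \sqrt{10} \left(-604770\right) = - 604770 \sqrt{10}$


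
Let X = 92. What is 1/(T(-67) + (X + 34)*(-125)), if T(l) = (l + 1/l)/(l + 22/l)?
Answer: -4511/71043760 ≈ -6.3496e-5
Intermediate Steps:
T(l) = (l + 1/l)/(l + 22/l)
1/(T(-67) + (X + 34)*(-125)) = 1/((1 + (-67)²)/(22 + (-67)²) + (92 + 34)*(-125)) = 1/((1 + 4489)/(22 + 4489) + 126*(-125)) = 1/(4490/4511 - 15750) = 1/(-71043760/4511) = -4511/71043760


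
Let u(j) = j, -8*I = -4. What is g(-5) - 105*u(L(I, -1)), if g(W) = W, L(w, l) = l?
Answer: 100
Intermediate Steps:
I = ½ (I = -⅛*(-4) = ½ ≈ 0.50000)
g(-5) - 105*u(L(I, -1)) = -5 - 105*(-1) = -5 + 105 = 100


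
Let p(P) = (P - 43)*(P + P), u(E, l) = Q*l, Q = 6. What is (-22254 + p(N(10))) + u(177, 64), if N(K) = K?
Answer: -22530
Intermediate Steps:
u(E, l) = 6*l
p(P) = 2*P*(-43 + P) (p(P) = (-43 + P)*(2*P) = 2*P*(-43 + P))
(-22254 + p(N(10))) + u(177, 64) = (-22254 + 2*10*(-43 + 10)) + 6*64 = (-22254 + 2*10*(-33)) + 384 = (-22254 - 660) + 384 = -22914 + 384 = -22530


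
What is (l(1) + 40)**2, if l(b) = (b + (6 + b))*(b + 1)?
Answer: 3136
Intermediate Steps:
l(b) = (1 + b)*(6 + 2*b) (l(b) = (6 + 2*b)*(1 + b) = (1 + b)*(6 + 2*b))
(l(1) + 40)**2 = ((6 + 2*1**2 + 8*1) + 40)**2 = ((6 + 2*1 + 8) + 40)**2 = ((6 + 2 + 8) + 40)**2 = (16 + 40)**2 = 56**2 = 3136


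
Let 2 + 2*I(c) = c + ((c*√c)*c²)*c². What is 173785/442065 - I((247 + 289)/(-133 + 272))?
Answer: -6574054/12289407 - 44240899506176*√18626/7212549413161 ≈ -837.67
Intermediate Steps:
I(c) = -1 + c/2 + c^(11/2)/2 (I(c) = -1 + (c + ((c*√c)*c²)*c²)/2 = -1 + (c + (c^(3/2)*c²)*c²)/2 = -1 + (c + c^(7/2)*c²)/2 = -1 + (c + c^(11/2))/2 = -1 + (c/2 + c^(11/2)/2) = -1 + c/2 + c^(11/2)/2)
173785/442065 - I((247 + 289)/(-133 + 272)) = 173785/442065 - (-1 + ((247 + 289)/(-133 + 272))/2 + ((247 + 289)/(-133 + 272))^(11/2)/2) = 173785*(1/442065) - (-1 + (536/139)/2 + (536/139)^(11/2)/2) = 34757/88413 - (-1 + (536*(1/139))/2 + (536*(1/139))^(11/2)/2) = 34757/88413 - (-1 + (½)*(536/139) + (536/139)^(11/2)/2) = 34757/88413 - (-1 + 268/139 + (88481799012352*√18626/7212549413161)/2) = 34757/88413 - (-1 + 268/139 + 44240899506176*√18626/7212549413161) = 34757/88413 - (129/139 + 44240899506176*√18626/7212549413161) = 34757/88413 + (-129/139 - 44240899506176*√18626/7212549413161) = -6574054/12289407 - 44240899506176*√18626/7212549413161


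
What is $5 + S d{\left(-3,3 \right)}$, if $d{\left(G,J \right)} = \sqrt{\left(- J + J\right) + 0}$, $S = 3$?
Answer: $5$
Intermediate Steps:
$d{\left(G,J \right)} = 0$ ($d{\left(G,J \right)} = \sqrt{0 + 0} = \sqrt{0} = 0$)
$5 + S d{\left(-3,3 \right)} = 5 + 3 \cdot 0 = 5 + 0 = 5$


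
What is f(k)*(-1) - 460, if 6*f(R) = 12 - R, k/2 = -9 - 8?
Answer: -1403/3 ≈ -467.67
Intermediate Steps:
k = -34 (k = 2*(-9 - 8) = 2*(-17) = -34)
f(R) = 2 - R/6 (f(R) = (12 - R)/6 = 2 - R/6)
f(k)*(-1) - 460 = (2 - 1/6*(-34))*(-1) - 460 = (2 + 17/3)*(-1) - 460 = (23/3)*(-1) - 460 = -23/3 - 460 = -1403/3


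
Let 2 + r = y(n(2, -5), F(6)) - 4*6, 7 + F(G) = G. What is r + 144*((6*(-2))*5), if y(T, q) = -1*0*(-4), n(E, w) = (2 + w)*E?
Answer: -8666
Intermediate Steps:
F(G) = -7 + G
n(E, w) = E*(2 + w)
y(T, q) = 0 (y(T, q) = 0*(-4) = 0)
r = -26 (r = -2 + (0 - 4*6) = -2 + (0 - 24) = -2 - 24 = -26)
r + 144*((6*(-2))*5) = -26 + 144*((6*(-2))*5) = -26 + 144*(-12*5) = -26 + 144*(-60) = -26 - 8640 = -8666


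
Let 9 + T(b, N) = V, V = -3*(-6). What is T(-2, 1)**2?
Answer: 81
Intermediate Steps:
V = 18
T(b, N) = 9 (T(b, N) = -9 + 18 = 9)
T(-2, 1)**2 = 9**2 = 81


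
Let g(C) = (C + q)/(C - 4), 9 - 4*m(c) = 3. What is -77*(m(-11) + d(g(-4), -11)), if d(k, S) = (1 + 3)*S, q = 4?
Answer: 6545/2 ≈ 3272.5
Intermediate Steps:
m(c) = 3/2 (m(c) = 9/4 - ¼*3 = 9/4 - ¾ = 3/2)
g(C) = (4 + C)/(-4 + C) (g(C) = (C + 4)/(C - 4) = (4 + C)/(-4 + C))
d(k, S) = 4*S
-77*(m(-11) + d(g(-4), -11)) = -77*(3/2 + 4*(-11)) = -77*(3/2 - 44) = -77*(-85/2) = 6545/2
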